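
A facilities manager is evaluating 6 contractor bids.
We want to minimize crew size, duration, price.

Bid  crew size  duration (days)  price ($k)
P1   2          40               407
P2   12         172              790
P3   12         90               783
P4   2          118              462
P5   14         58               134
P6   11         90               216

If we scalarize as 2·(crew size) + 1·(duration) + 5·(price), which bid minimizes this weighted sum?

P1: 2·2 + 1·40 + 5·407 = 2079
P2: 2·12 + 1·172 + 5·790 = 4146
P3: 2·12 + 1·90 + 5·783 = 4029
P4: 2·2 + 1·118 + 5·462 = 2432
P5: 2·14 + 1·58 + 5·134 = 756
P6: 2·11 + 1·90 + 5·216 = 1192
Lowest: P5 at 756.

P5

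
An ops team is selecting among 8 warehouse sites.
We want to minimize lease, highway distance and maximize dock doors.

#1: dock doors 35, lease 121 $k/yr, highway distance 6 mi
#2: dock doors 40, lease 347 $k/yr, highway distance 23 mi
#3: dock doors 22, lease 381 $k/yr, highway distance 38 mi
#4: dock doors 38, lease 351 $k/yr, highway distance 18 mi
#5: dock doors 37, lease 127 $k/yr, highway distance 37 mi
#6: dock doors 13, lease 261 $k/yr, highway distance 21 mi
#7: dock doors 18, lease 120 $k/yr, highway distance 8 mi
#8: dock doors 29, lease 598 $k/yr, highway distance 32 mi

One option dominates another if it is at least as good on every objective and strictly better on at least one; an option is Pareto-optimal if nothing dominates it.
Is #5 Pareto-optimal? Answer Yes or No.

Yes

#1: worse on dock doors (35 vs 37).
#2: worse on lease (347 vs 127).
#3: worse on dock doors (22 vs 37).
#4: worse on lease (351 vs 127).
#6: worse on dock doors (13 vs 37).
#7: worse on dock doors (18 vs 37).
#8: worse on dock doors (29 vs 37).
No option is at least as good as #5 on every objective and strictly better on one.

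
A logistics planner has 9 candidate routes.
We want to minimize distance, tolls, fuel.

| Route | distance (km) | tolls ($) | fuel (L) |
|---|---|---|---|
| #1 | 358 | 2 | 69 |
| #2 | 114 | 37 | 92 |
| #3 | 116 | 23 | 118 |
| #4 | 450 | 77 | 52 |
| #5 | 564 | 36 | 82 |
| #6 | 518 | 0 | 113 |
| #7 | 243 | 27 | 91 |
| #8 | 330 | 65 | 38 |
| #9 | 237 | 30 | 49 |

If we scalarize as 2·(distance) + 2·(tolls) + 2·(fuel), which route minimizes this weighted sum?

#2

#1: 2·358 + 2·2 + 2·69 = 858
#2: 2·114 + 2·37 + 2·92 = 486
#3: 2·116 + 2·23 + 2·118 = 514
#4: 2·450 + 2·77 + 2·52 = 1158
#5: 2·564 + 2·36 + 2·82 = 1364
#6: 2·518 + 2·0 + 2·113 = 1262
#7: 2·243 + 2·27 + 2·91 = 722
#8: 2·330 + 2·65 + 2·38 = 866
#9: 2·237 + 2·30 + 2·49 = 632
Lowest: #2 at 486.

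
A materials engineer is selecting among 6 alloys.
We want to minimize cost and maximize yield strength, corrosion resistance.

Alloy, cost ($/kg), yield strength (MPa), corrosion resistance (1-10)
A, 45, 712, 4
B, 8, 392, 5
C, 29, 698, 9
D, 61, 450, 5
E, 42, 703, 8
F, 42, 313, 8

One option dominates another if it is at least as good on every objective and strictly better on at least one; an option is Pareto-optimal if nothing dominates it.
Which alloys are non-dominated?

A, B, C, E

A: not dominated (best yield strength).
B: not dominated (best cost).
C: not dominated (best corrosion resistance).
D: dominated by C (cost 29≤61, yield strength 698≥450, corrosion resistance 9≥5).
E: not dominated.
F: dominated by C (cost 29≤42, yield strength 698≥313, corrosion resistance 9≥8).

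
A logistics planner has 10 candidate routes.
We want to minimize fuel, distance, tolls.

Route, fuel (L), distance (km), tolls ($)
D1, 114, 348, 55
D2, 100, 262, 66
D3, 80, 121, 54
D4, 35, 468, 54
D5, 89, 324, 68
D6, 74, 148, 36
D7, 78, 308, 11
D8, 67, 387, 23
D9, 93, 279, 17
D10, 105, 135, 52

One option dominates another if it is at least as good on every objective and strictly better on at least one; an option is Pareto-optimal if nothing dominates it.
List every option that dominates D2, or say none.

D3: fuel 80≤100, distance 121≤262, tolls 54≤66 — dominates D2.
D6: fuel 74≤100, distance 148≤262, tolls 36≤66 — dominates D2.
Others (D1, D4, D5, D7, D8, D9, D10) are each worse than D2 on at least one objective.

D3, D6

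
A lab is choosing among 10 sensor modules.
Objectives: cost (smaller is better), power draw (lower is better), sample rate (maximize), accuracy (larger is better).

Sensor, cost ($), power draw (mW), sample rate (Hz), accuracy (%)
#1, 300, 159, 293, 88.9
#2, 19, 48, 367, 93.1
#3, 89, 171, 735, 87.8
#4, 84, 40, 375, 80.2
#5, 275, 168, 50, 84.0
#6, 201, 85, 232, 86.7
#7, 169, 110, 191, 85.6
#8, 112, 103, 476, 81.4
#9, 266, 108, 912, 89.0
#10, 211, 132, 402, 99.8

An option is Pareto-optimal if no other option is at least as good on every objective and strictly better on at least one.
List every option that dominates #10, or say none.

#1: worse on cost (300 vs 211).
#2: worse on sample rate (367 vs 402).
#3: worse on power draw (171 vs 132).
#4: worse on sample rate (375 vs 402).
#5: worse on cost (275 vs 211).
#6: worse on sample rate (232 vs 402).
#7: worse on sample rate (191 vs 402).
#8: worse on accuracy (81.4 vs 99.8).
#9: worse on cost (266 vs 211).
No option dominates #10.

none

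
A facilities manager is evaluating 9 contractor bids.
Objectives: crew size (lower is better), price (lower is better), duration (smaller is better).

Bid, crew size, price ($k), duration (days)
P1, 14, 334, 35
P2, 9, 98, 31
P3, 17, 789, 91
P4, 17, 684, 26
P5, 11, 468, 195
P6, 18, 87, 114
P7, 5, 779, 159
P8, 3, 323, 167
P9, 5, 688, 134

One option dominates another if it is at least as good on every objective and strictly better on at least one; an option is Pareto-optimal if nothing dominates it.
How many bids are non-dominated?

5

P1: dominated by P2 (crew size 9≤14, price 98≤334, duration 31≤35).
P2: not dominated.
P3: dominated by P1 (crew size 14≤17, price 334≤789, duration 35≤91).
P4: not dominated (best duration).
P5: dominated by P2 (crew size 9≤11, price 98≤468, duration 31≤195).
P6: not dominated (best price).
P7: dominated by P9 (crew size 5≤5, price 688≤779, duration 134≤159).
P8: not dominated (best crew size).
P9: not dominated.
Pareto-optimal: P2, P4, P6, P8, P9 → 5.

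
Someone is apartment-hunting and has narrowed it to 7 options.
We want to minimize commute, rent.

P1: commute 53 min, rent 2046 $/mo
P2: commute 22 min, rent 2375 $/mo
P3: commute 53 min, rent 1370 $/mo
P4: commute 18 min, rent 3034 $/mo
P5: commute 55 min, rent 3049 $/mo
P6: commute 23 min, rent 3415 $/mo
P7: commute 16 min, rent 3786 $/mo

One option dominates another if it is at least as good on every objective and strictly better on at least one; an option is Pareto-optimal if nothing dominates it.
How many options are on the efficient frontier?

4

P1: dominated by P3 (commute 53≤53, rent 1370≤2046).
P2: not dominated.
P3: not dominated (best rent).
P4: not dominated.
P5: dominated by P1 (commute 53≤55, rent 2046≤3049).
P6: dominated by P2 (commute 22≤23, rent 2375≤3415).
P7: not dominated (best commute).
Pareto-optimal: P2, P3, P4, P7 → 4.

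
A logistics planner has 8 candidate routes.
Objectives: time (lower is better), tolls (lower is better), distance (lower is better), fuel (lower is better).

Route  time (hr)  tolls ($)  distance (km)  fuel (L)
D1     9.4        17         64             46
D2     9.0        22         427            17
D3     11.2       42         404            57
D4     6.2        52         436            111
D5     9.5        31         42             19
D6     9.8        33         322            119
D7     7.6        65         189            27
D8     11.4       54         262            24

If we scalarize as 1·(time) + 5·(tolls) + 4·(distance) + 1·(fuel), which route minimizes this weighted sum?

D5

D1: 1·9.4 + 5·17 + 4·64 + 1·46 = 396.4
D2: 1·9.0 + 5·22 + 4·427 + 1·17 = 1844.0
D3: 1·11.2 + 5·42 + 4·404 + 1·57 = 1894.2
D4: 1·6.2 + 5·52 + 4·436 + 1·111 = 2121.2
D5: 1·9.5 + 5·31 + 4·42 + 1·19 = 351.5
D6: 1·9.8 + 5·33 + 4·322 + 1·119 = 1581.8
D7: 1·7.6 + 5·65 + 4·189 + 1·27 = 1115.6
D8: 1·11.4 + 5·54 + 4·262 + 1·24 = 1353.4
Lowest: D5 at 351.5.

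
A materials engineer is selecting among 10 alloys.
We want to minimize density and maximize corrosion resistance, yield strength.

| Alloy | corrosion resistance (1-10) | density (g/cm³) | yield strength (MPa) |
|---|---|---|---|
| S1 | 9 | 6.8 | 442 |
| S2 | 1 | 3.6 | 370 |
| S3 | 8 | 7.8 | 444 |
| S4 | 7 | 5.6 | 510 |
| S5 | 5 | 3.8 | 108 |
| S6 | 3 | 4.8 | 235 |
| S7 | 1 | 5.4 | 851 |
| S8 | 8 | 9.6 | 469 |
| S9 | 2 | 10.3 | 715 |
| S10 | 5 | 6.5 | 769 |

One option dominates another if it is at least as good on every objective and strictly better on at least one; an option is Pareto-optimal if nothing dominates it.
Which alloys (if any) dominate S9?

S10

S10: corrosion resistance 5≥2, density 6.5≤10.3, yield strength 769≥715 — dominates S9.
Others (S1, S2, S3, S4, S5, S6, S7, S8) are each worse than S9 on at least one objective.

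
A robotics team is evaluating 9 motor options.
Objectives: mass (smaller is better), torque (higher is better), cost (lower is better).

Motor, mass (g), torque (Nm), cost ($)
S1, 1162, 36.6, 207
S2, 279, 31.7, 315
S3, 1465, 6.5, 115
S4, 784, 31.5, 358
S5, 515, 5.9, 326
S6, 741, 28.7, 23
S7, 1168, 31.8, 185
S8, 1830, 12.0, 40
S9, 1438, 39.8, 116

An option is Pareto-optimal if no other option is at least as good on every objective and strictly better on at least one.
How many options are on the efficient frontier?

5

S1: not dominated.
S2: not dominated (best mass).
S3: dominated by S6 (mass 741≤1465, torque 28.7≥6.5, cost 23≤115).
S4: dominated by S2 (mass 279≤784, torque 31.7≥31.5, cost 315≤358).
S5: dominated by S2 (mass 279≤515, torque 31.7≥5.9, cost 315≤326).
S6: not dominated (best cost).
S7: not dominated.
S8: dominated by S6 (mass 741≤1830, torque 28.7≥12.0, cost 23≤40).
S9: not dominated (best torque).
Pareto-optimal: S1, S2, S6, S7, S9 → 5.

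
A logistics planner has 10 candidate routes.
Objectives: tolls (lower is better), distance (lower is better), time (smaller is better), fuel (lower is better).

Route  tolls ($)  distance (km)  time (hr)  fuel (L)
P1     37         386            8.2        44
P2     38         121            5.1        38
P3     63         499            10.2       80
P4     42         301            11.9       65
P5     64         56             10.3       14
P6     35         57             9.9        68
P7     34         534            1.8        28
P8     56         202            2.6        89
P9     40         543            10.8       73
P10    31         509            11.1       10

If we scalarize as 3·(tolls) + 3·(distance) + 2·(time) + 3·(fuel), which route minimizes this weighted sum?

P1: 3·37 + 3·386 + 2·8.2 + 3·44 = 1417.4
P2: 3·38 + 3·121 + 2·5.1 + 3·38 = 601.2
P3: 3·63 + 3·499 + 2·10.2 + 3·80 = 1946.4
P4: 3·42 + 3·301 + 2·11.9 + 3·65 = 1247.8
P5: 3·64 + 3·56 + 2·10.3 + 3·14 = 422.6
P6: 3·35 + 3·57 + 2·9.9 + 3·68 = 499.8
P7: 3·34 + 3·534 + 2·1.8 + 3·28 = 1791.6
P8: 3·56 + 3·202 + 2·2.6 + 3·89 = 1046.2
P9: 3·40 + 3·543 + 2·10.8 + 3·73 = 1989.6
P10: 3·31 + 3·509 + 2·11.1 + 3·10 = 1672.2
Lowest: P5 at 422.6.

P5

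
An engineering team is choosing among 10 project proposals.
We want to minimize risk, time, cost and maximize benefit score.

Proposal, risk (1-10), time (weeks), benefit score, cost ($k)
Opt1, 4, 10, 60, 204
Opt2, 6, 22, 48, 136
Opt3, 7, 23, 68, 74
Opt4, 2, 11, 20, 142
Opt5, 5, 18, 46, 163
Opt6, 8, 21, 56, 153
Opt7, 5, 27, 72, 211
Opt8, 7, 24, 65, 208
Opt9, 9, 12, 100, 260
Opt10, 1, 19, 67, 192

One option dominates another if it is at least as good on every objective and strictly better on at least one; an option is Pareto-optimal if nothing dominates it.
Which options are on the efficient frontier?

Opt1, Opt2, Opt3, Opt4, Opt5, Opt6, Opt7, Opt9, Opt10

Opt1: not dominated (best time).
Opt2: not dominated.
Opt3: not dominated (best cost).
Opt4: not dominated.
Opt5: not dominated.
Opt6: not dominated.
Opt7: not dominated.
Opt8: dominated by Opt3 (risk 7≤7, time 23≤24, benefit score 68≥65, cost 74≤208).
Opt9: not dominated (best benefit score).
Opt10: not dominated (best risk).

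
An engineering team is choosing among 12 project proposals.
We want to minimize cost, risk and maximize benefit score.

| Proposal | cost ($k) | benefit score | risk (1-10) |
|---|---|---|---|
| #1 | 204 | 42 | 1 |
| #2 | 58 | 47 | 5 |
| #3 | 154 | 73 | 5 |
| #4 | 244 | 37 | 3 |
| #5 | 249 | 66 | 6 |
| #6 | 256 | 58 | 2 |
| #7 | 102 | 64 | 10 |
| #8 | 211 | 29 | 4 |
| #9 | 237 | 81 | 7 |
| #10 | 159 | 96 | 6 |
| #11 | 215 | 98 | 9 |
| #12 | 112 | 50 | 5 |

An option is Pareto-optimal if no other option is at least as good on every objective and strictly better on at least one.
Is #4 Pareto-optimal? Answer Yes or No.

#1 vs #4: cost 204≤244, benefit score 42≥37, risk 1≤3 — #1 is at least as good on every objective and strictly better on at least one, so #1 dominates #4.

No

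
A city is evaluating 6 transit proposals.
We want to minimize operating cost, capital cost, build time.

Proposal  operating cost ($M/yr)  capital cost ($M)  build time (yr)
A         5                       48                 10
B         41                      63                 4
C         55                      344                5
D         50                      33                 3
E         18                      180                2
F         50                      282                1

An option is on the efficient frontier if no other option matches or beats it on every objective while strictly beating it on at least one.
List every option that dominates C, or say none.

B, D, E, F

B: operating cost 41≤55, capital cost 63≤344, build time 4≤5 — dominates C.
D: operating cost 50≤55, capital cost 33≤344, build time 3≤5 — dominates C.
E: operating cost 18≤55, capital cost 180≤344, build time 2≤5 — dominates C.
F: operating cost 50≤55, capital cost 282≤344, build time 1≤5 — dominates C.
Others (A) are each worse than C on at least one objective.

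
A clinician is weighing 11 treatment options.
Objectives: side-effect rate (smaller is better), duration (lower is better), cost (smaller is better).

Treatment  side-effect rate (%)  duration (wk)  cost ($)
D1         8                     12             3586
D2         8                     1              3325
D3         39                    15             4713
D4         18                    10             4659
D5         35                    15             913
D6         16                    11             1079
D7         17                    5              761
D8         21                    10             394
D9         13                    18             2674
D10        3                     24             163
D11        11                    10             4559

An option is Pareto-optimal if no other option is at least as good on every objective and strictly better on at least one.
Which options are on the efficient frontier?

D1: dominated by D2 (side-effect rate 8≤8, duration 1≤12, cost 3325≤3586).
D2: not dominated (best duration).
D3: dominated by D1 (side-effect rate 8≤39, duration 12≤15, cost 3586≤4713).
D4: dominated by D2 (side-effect rate 8≤18, duration 1≤10, cost 3325≤4659).
D5: dominated by D7 (side-effect rate 17≤35, duration 5≤15, cost 761≤913).
D6: not dominated.
D7: not dominated.
D8: not dominated.
D9: not dominated.
D10: not dominated (best side-effect rate).
D11: dominated by D2 (side-effect rate 8≤11, duration 1≤10, cost 3325≤4559).

D2, D6, D7, D8, D9, D10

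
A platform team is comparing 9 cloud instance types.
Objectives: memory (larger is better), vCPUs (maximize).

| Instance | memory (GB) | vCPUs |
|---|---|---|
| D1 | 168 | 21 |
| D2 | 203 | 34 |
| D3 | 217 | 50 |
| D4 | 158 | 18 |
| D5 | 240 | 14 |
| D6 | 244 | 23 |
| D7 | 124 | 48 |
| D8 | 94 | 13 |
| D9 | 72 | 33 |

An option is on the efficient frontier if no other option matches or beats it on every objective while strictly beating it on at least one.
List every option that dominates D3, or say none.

D1: worse on memory (168 vs 217).
D2: worse on memory (203 vs 217).
D4: worse on memory (158 vs 217).
D5: worse on vCPUs (14 vs 50).
D6: worse on vCPUs (23 vs 50).
D7: worse on memory (124 vs 217).
D8: worse on memory (94 vs 217).
D9: worse on memory (72 vs 217).
No option dominates D3.

none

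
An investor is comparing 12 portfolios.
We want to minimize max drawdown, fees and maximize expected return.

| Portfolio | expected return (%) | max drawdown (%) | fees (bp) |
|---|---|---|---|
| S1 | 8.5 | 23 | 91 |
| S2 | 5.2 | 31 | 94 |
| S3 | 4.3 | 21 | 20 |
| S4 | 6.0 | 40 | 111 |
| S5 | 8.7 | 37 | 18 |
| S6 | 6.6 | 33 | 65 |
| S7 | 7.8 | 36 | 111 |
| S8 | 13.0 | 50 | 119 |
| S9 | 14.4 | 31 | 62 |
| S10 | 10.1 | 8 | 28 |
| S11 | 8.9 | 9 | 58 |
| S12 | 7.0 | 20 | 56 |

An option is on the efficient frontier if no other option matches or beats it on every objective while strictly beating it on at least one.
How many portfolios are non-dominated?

S1: dominated by S10 (expected return 10.1≥8.5, max drawdown 8≤23, fees 28≤91).
S2: dominated by S1 (expected return 8.5≥5.2, max drawdown 23≤31, fees 91≤94).
S3: not dominated.
S4: dominated by S1 (expected return 8.5≥6.0, max drawdown 23≤40, fees 91≤111).
S5: not dominated (best fees).
S6: dominated by S9 (expected return 14.4≥6.6, max drawdown 31≤33, fees 62≤65).
S7: dominated by S1 (expected return 8.5≥7.8, max drawdown 23≤36, fees 91≤111).
S8: dominated by S9 (expected return 14.4≥13.0, max drawdown 31≤50, fees 62≤119).
S9: not dominated (best expected return).
S10: not dominated (best max drawdown).
S11: dominated by S10 (expected return 10.1≥8.9, max drawdown 8≤9, fees 28≤58).
S12: dominated by S10 (expected return 10.1≥7.0, max drawdown 8≤20, fees 28≤56).
Pareto-optimal: S3, S5, S9, S10 → 4.

4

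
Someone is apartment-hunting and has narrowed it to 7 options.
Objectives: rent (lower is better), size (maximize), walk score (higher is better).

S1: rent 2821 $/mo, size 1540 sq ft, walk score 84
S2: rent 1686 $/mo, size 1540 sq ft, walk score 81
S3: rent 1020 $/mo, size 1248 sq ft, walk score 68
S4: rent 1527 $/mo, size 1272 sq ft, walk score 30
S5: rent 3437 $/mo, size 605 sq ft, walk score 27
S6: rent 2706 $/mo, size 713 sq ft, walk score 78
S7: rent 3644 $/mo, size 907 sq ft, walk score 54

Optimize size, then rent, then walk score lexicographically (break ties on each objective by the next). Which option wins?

S2

First maximize size: best is 1540, kept {S1, S2}.
Then minimize rent: best is 1686, kept {S2}.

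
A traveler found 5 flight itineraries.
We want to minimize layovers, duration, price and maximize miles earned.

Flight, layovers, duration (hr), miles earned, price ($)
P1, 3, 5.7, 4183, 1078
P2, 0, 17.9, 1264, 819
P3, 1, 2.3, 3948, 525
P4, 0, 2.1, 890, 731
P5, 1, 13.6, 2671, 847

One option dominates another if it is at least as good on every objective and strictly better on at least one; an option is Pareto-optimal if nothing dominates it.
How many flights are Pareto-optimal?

4

P1: not dominated (best miles earned).
P2: not dominated.
P3: not dominated (best price).
P4: not dominated (best duration).
P5: dominated by P3 (layovers 1≤1, duration 2.3≤13.6, miles earned 3948≥2671, price 525≤847).
Pareto-optimal: P1, P2, P3, P4 → 4.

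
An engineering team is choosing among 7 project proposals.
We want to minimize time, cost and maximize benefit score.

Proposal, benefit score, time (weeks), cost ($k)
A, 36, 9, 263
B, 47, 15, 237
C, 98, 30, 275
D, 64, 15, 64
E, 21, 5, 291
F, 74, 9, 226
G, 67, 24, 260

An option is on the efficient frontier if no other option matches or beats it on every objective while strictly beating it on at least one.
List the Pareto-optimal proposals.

A: dominated by F (benefit score 74≥36, time 9≤9, cost 226≤263).
B: dominated by D (benefit score 64≥47, time 15≤15, cost 64≤237).
C: not dominated (best benefit score).
D: not dominated (best cost).
E: not dominated (best time).
F: not dominated.
G: dominated by F (benefit score 74≥67, time 9≤24, cost 226≤260).

C, D, E, F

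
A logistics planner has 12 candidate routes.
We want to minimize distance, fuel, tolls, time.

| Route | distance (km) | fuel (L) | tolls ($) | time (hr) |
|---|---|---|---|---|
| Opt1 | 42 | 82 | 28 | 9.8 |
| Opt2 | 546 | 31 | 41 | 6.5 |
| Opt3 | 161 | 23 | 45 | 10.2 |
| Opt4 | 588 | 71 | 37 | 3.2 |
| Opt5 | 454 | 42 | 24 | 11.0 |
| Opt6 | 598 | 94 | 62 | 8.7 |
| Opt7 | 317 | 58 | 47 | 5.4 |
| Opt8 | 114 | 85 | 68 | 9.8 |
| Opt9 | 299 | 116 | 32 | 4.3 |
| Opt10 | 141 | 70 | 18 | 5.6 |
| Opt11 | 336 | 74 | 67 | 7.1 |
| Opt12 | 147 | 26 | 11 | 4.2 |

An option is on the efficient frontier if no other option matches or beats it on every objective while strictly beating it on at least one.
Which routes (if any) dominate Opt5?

Opt12: distance 147≤454, fuel 26≤42, tolls 11≤24, time 4.2≤11.0 — dominates Opt5.
Others (Opt1, Opt2, Opt3, Opt4, Opt6, Opt7, Opt8, Opt9, Opt10, Opt11) are each worse than Opt5 on at least one objective.

Opt12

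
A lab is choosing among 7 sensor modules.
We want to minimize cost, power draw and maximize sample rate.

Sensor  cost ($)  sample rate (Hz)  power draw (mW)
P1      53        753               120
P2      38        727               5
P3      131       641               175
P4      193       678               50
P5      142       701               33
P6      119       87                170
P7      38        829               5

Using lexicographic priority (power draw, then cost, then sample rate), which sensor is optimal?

First minimize power draw: best is 5, kept {P2, P7}.
Then minimize cost: best is 38, kept {P2, P7}.
Then maximize sample rate: best is 829, kept {P7}.

P7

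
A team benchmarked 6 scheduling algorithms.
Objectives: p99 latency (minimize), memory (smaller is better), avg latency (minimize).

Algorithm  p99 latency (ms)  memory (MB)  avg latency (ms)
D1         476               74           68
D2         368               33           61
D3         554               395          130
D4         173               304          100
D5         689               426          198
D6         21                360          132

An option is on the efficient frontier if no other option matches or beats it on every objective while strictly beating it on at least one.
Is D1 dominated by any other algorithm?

D2 vs D1: p99 latency 368≤476, memory 33≤74, avg latency 61≤68 — D2 is at least as good on every objective and strictly better on at least one, so D2 dominates D1.

Yes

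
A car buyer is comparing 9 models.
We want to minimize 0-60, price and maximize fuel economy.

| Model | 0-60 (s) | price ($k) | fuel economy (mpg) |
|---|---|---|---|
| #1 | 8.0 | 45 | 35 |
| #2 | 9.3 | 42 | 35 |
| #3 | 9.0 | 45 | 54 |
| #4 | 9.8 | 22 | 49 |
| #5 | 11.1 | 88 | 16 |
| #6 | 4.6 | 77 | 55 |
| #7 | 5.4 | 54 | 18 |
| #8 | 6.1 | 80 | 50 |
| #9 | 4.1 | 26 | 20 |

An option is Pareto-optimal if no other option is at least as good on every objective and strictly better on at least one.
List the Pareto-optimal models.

#1: not dominated.
#2: not dominated.
#3: not dominated.
#4: not dominated (best price).
#5: dominated by #1 (0-60 8.0≤11.1, price 45≤88, fuel economy 35≥16).
#6: not dominated (best fuel economy).
#7: dominated by #9 (0-60 4.1≤5.4, price 26≤54, fuel economy 20≥18).
#8: dominated by #6 (0-60 4.6≤6.1, price 77≤80, fuel economy 55≥50).
#9: not dominated (best 0-60).

#1, #2, #3, #4, #6, #9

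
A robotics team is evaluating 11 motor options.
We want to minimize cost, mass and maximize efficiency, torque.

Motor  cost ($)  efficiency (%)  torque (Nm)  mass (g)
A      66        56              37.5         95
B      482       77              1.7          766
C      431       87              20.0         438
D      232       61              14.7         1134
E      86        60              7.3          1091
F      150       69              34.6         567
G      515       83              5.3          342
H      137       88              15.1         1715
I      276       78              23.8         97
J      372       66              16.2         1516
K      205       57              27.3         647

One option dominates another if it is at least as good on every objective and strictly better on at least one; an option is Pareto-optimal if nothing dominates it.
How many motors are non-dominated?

A: not dominated (best cost).
B: dominated by C (cost 431≤482, efficiency 87≥77, torque 20.0≥1.7, mass 438≤766).
C: not dominated.
D: dominated by F (cost 150≤232, efficiency 69≥61, torque 34.6≥14.7, mass 567≤1134).
E: not dominated.
F: not dominated.
G: not dominated.
H: not dominated (best efficiency).
I: not dominated.
J: dominated by F (cost 150≤372, efficiency 69≥66, torque 34.6≥16.2, mass 567≤1516).
K: dominated by F (cost 150≤205, efficiency 69≥57, torque 34.6≥27.3, mass 567≤647).
Pareto-optimal: A, C, E, F, G, H, I → 7.

7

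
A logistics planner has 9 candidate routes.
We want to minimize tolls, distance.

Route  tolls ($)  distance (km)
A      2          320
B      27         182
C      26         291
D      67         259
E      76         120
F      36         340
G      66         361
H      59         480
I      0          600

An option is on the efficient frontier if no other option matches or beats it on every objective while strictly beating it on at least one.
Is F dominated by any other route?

A vs F: tolls 2≤36, distance 320≤340 — A is at least as good on every objective and strictly better on at least one, so A dominates F.

Yes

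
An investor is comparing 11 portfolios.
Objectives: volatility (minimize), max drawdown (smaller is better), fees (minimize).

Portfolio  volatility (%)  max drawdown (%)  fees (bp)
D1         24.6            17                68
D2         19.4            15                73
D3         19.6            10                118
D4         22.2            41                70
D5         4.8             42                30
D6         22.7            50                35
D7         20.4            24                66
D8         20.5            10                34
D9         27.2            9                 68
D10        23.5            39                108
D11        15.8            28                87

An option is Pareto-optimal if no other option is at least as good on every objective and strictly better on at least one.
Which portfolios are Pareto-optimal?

D2, D3, D5, D7, D8, D9, D11

D1: dominated by D8 (volatility 20.5≤24.6, max drawdown 10≤17, fees 34≤68).
D2: not dominated.
D3: not dominated.
D4: dominated by D7 (volatility 20.4≤22.2, max drawdown 24≤41, fees 66≤70).
D5: not dominated (best volatility).
D6: dominated by D5 (volatility 4.8≤22.7, max drawdown 42≤50, fees 30≤35).
D7: not dominated.
D8: not dominated.
D9: not dominated (best max drawdown).
D10: dominated by D2 (volatility 19.4≤23.5, max drawdown 15≤39, fees 73≤108).
D11: not dominated.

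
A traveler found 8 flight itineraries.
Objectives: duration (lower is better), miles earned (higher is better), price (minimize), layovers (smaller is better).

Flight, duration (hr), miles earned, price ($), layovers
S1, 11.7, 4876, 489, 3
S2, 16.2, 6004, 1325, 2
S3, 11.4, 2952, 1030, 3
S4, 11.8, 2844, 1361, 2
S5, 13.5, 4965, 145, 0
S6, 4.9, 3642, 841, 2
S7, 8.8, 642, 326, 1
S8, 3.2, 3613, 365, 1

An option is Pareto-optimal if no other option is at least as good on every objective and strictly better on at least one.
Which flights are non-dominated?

S1, S2, S5, S6, S7, S8

S1: not dominated.
S2: not dominated (best miles earned).
S3: dominated by S6 (duration 4.9≤11.4, miles earned 3642≥2952, price 841≤1030, layovers 2≤3).
S4: dominated by S6 (duration 4.9≤11.8, miles earned 3642≥2844, price 841≤1361, layovers 2≤2).
S5: not dominated (best price).
S6: not dominated.
S7: not dominated.
S8: not dominated (best duration).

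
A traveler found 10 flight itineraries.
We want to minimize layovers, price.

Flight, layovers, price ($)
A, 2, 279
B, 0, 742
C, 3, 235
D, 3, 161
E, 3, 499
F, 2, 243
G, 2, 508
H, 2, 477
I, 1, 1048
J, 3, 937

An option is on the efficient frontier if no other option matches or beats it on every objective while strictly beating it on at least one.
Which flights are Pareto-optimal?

B, D, F

A: dominated by F (layovers 2≤2, price 243≤279).
B: not dominated (best layovers).
C: dominated by D (layovers 3≤3, price 161≤235).
D: not dominated (best price).
E: dominated by A (layovers 2≤3, price 279≤499).
F: not dominated.
G: dominated by A (layovers 2≤2, price 279≤508).
H: dominated by A (layovers 2≤2, price 279≤477).
I: dominated by B (layovers 0≤1, price 742≤1048).
J: dominated by A (layovers 2≤3, price 279≤937).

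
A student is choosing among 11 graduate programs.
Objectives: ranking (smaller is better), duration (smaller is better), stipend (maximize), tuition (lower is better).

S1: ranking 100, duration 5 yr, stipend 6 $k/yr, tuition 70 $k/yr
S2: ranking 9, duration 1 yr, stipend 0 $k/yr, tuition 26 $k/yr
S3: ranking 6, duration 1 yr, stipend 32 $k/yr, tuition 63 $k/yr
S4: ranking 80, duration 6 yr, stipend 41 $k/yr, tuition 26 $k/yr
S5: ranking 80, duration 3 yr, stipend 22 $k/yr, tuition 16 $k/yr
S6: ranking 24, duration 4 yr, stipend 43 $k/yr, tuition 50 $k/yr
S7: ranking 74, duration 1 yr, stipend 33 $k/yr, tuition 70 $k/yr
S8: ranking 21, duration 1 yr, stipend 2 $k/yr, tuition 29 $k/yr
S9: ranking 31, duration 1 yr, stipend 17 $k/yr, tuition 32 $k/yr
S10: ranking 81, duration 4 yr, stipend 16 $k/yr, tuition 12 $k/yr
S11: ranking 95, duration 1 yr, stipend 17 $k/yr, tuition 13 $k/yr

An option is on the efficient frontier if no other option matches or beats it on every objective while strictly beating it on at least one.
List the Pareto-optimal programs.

S2, S3, S4, S5, S6, S7, S8, S9, S10, S11

S1: dominated by S3 (ranking 6≤100, duration 1≤5, stipend 32≥6, tuition 63≤70).
S2: not dominated.
S3: not dominated (best ranking).
S4: not dominated.
S5: not dominated.
S6: not dominated (best stipend).
S7: not dominated.
S8: not dominated.
S9: not dominated.
S10: not dominated (best tuition).
S11: not dominated.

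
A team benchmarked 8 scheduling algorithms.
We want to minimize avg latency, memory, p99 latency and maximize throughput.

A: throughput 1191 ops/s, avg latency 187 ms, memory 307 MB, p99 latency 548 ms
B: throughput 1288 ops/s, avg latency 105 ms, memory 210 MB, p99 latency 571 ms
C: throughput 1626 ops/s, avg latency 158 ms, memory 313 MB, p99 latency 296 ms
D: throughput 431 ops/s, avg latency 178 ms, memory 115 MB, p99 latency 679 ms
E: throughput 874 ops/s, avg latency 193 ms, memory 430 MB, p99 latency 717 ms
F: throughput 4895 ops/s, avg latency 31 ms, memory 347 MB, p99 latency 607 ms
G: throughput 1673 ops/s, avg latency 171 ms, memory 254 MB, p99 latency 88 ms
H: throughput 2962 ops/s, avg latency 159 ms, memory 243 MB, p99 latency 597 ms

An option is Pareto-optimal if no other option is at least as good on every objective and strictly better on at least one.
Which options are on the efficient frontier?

B, C, D, F, G, H

A: dominated by G (throughput 1673≥1191, avg latency 171≤187, memory 254≤307, p99 latency 88≤548).
B: not dominated.
C: not dominated.
D: not dominated (best memory).
E: dominated by A (throughput 1191≥874, avg latency 187≤193, memory 307≤430, p99 latency 548≤717).
F: not dominated (best throughput).
G: not dominated (best p99 latency).
H: not dominated.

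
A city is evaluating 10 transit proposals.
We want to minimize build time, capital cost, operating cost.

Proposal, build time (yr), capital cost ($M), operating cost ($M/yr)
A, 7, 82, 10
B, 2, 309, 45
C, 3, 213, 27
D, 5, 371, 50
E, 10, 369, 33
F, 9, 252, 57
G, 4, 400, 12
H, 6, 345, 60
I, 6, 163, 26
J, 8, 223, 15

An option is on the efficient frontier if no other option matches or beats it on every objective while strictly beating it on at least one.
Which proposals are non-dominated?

A: not dominated (best capital cost).
B: not dominated (best build time).
C: not dominated.
D: dominated by B (build time 2≤5, capital cost 309≤371, operating cost 45≤50).
E: dominated by A (build time 7≤10, capital cost 82≤369, operating cost 10≤33).
F: dominated by A (build time 7≤9, capital cost 82≤252, operating cost 10≤57).
G: not dominated.
H: dominated by B (build time 2≤6, capital cost 309≤345, operating cost 45≤60).
I: not dominated.
J: dominated by A (build time 7≤8, capital cost 82≤223, operating cost 10≤15).

A, B, C, G, I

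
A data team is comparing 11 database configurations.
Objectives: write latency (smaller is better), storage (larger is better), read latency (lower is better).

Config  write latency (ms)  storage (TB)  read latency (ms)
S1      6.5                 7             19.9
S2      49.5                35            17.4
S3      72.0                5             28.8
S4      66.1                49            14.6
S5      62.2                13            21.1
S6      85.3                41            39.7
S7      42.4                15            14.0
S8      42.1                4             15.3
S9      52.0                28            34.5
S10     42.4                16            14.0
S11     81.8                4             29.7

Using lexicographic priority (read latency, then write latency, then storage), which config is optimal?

S10

First minimize read latency: best is 14.0, kept {S7, S10}.
Then minimize write latency: best is 42.4, kept {S7, S10}.
Then maximize storage: best is 16, kept {S10}.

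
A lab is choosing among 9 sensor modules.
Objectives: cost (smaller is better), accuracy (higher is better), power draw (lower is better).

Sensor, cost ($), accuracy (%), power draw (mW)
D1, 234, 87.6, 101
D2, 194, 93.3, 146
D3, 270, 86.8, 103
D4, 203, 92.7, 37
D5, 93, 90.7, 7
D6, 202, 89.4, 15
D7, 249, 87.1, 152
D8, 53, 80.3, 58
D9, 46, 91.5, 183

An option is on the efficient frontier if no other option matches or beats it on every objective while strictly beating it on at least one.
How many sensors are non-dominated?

5

D1: dominated by D4 (cost 203≤234, accuracy 92.7≥87.6, power draw 37≤101).
D2: not dominated (best accuracy).
D3: dominated by D1 (cost 234≤270, accuracy 87.6≥86.8, power draw 101≤103).
D4: not dominated.
D5: not dominated (best power draw).
D6: dominated by D5 (cost 93≤202, accuracy 90.7≥89.4, power draw 7≤15).
D7: dominated by D1 (cost 234≤249, accuracy 87.6≥87.1, power draw 101≤152).
D8: not dominated.
D9: not dominated (best cost).
Pareto-optimal: D2, D4, D5, D8, D9 → 5.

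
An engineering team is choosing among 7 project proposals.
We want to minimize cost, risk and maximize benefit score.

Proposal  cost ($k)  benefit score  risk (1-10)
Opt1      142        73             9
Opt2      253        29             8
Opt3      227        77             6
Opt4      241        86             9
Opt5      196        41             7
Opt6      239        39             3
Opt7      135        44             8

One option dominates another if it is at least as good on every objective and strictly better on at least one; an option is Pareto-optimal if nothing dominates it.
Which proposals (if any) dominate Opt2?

Opt3: cost 227≤253, benefit score 77≥29, risk 6≤8 — dominates Opt2.
Opt5: cost 196≤253, benefit score 41≥29, risk 7≤8 — dominates Opt2.
Opt6: cost 239≤253, benefit score 39≥29, risk 3≤8 — dominates Opt2.
Opt7: cost 135≤253, benefit score 44≥29, risk 8≤8 — dominates Opt2.
Others (Opt1, Opt4) are each worse than Opt2 on at least one objective.

Opt3, Opt5, Opt6, Opt7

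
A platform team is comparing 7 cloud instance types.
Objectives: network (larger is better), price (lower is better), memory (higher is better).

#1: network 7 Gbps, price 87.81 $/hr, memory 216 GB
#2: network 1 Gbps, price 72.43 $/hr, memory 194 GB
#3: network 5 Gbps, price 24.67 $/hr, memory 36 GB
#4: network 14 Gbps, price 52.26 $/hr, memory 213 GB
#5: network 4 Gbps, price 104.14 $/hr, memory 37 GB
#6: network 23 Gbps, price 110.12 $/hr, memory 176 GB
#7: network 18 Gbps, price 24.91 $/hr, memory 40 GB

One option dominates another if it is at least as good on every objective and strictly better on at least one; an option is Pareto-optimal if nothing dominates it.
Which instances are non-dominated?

#1, #3, #4, #6, #7

#1: not dominated (best memory).
#2: dominated by #4 (network 14≥1, price 52.26≤72.43, memory 213≥194).
#3: not dominated (best price).
#4: not dominated.
#5: dominated by #1 (network 7≥4, price 87.81≤104.14, memory 216≥37).
#6: not dominated (best network).
#7: not dominated.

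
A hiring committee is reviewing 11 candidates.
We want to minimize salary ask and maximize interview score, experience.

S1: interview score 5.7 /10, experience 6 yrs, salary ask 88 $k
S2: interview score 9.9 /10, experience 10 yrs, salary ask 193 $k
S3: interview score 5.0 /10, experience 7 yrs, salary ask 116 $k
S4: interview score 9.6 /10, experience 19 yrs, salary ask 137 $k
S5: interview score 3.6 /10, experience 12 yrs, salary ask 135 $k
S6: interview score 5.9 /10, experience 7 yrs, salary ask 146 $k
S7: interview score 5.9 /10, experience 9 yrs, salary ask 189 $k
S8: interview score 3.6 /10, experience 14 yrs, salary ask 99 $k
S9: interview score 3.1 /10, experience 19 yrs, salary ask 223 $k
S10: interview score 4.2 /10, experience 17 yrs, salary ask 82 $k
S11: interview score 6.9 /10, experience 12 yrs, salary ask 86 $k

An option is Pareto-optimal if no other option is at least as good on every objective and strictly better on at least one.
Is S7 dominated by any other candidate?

Yes

S4 vs S7: interview score 9.6≥5.9, experience 19≥9, salary ask 137≤189 — S4 is at least as good on every objective and strictly better on at least one, so S4 dominates S7.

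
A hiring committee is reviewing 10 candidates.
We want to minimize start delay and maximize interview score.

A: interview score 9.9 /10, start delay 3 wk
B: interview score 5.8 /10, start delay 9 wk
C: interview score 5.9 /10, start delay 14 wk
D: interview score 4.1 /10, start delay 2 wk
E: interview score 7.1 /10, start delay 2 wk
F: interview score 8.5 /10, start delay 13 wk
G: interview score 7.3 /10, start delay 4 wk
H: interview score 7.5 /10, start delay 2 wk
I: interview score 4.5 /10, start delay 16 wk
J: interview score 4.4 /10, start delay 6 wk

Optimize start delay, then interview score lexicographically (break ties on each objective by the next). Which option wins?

H

First minimize start delay: best is 2, kept {D, E, H}.
Then maximize interview score: best is 7.5, kept {H}.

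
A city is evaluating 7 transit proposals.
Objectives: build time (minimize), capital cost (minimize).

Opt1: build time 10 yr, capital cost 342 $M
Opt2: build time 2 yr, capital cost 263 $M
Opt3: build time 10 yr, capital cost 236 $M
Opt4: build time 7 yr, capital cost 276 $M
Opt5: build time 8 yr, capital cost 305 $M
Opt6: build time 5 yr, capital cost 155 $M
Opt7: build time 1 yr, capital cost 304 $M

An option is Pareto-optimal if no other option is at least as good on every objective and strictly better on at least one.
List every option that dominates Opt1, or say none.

Opt2: build time 2≤10, capital cost 263≤342 — dominates Opt1.
Opt3: build time 10≤10, capital cost 236≤342 — dominates Opt1.
Opt4: build time 7≤10, capital cost 276≤342 — dominates Opt1.
Opt5: build time 8≤10, capital cost 305≤342 — dominates Opt1.
Opt6: build time 5≤10, capital cost 155≤342 — dominates Opt1.
Opt7: build time 1≤10, capital cost 304≤342 — dominates Opt1.

Opt2, Opt3, Opt4, Opt5, Opt6, Opt7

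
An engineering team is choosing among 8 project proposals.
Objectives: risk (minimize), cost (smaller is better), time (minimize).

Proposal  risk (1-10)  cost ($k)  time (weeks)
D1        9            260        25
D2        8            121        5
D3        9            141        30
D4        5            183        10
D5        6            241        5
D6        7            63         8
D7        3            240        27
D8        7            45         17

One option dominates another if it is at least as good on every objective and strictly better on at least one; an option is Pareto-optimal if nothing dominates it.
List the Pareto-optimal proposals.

D2, D4, D5, D6, D7, D8

D1: dominated by D2 (risk 8≤9, cost 121≤260, time 5≤25).
D2: not dominated.
D3: dominated by D2 (risk 8≤9, cost 121≤141, time 5≤30).
D4: not dominated.
D5: not dominated.
D6: not dominated.
D7: not dominated (best risk).
D8: not dominated (best cost).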